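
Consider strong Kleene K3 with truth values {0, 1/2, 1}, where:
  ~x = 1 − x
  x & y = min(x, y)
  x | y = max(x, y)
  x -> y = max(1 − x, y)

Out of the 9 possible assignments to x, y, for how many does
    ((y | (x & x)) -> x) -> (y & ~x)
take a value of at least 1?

1

x = 0, y = 0 ↦ 0  <
x = 0, y = 1/2 ↦ 1/2  <
x = 0, y = 1 ↦ 1  ≥
x = 1/2, y = 0 ↦ 1/2  <
x = 1/2, y = 1/2 ↦ 1/2  <
x = 1/2, y = 1 ↦ 1/2  <
x = 1, y = 0 ↦ 0  <
x = 1, y = 1/2 ↦ 0  <
x = 1, y = 1 ↦ 0  <
So 1 of the 9 assignments meets the threshold.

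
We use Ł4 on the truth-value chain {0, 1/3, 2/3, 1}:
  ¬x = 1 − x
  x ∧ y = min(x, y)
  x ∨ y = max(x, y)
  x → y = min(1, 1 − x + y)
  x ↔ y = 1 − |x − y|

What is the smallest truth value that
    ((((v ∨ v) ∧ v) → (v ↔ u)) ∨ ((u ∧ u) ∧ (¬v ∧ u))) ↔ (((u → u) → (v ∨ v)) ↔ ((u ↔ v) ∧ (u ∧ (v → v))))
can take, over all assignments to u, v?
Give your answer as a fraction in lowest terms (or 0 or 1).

2/3

Take u = 0, v = 1/3:
v ∨ v = 1/3 ∨ 1/3 = 1/3
(v ∨ v) ∧ v = 1/3 ∧ 1/3 = 1/3
v ↔ u = 1/3 ↔ 0 = 2/3
((v ∨ v) ∧ v) → (v ↔ u) = 1/3 → 2/3 = 1
u ∧ u = 0 ∧ 0 = 0
¬v = ¬1/3 = 2/3
¬v ∧ u = 2/3 ∧ 0 = 0
(u ∧ u) ∧ (¬v ∧ u) = 0 ∧ 0 = 0
(((v ∨ v) ∧ v) → (v ↔ u)) ∨ ((u ∧ u) ∧ (¬v ∧ u)) = 1 ∨ 0 = 1
u → u = 0 → 0 = 1
v ∨ v = 1/3 ∨ 1/3 = 1/3
(u → u) → (v ∨ v) = 1 → 1/3 = 1/3
u ↔ v = 0 ↔ 1/3 = 2/3
v → v = 1/3 → 1/3 = 1
u ∧ (v → v) = 0 ∧ 1 = 0
(u ↔ v) ∧ (u ∧ (v → v)) = 2/3 ∧ 0 = 0
((u → u) → (v ∨ v)) ↔ ((u ↔ v) ∧ (u ∧ (v → v))) = 1/3 ↔ 0 = 2/3
((((v ∨ v) ∧ v) → (v ↔ u)) ∨ ((u ∧ u) ∧ (¬v ∧ u))) ↔ (((u → u) → (v ∨ v)) ↔ ((u ↔ v) ∧ (u ∧ (v → v)))) = 1 ↔ 2/3 = 2/3
No assignment yields a value below 2/3, so this is the minimum.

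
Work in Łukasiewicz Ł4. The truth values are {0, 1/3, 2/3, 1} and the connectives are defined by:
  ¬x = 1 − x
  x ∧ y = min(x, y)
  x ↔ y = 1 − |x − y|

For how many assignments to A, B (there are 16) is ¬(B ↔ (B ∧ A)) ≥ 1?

1

A = 0, B = 0 ↦ 0  <
A = 0, B = 1/3 ↦ 1/3  <
A = 0, B = 2/3 ↦ 2/3  <
A = 0, B = 1 ↦ 1  ≥
A = 1/3, B = 0 ↦ 0  <
A = 1/3, B = 1/3 ↦ 0  <
A = 1/3, B = 2/3 ↦ 1/3  <
A = 1/3, B = 1 ↦ 2/3  <
A = 2/3, B = 0 ↦ 0  <
A = 2/3, B = 1/3 ↦ 0  <
A = 2/3, B = 2/3 ↦ 0  <
A = 2/3, B = 1 ↦ 1/3  <
A = 1, B = 0 ↦ 0  <
A = 1, B = 1/3 ↦ 0  <
A = 1, B = 2/3 ↦ 0  <
A = 1, B = 1 ↦ 0  <
So 1 of the 16 assignments meets the threshold.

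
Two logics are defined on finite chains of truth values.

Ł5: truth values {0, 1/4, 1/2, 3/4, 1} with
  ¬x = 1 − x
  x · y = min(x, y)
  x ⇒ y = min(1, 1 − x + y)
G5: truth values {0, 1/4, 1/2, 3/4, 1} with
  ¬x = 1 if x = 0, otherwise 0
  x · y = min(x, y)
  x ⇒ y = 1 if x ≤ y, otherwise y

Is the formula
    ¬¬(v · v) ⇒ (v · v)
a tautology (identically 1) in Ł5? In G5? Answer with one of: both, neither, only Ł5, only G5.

only Ł5

In Ł5: every assignment gives 1 — tautology.
In G5: at v = 1/4 the value is 1/4 — not a tautology.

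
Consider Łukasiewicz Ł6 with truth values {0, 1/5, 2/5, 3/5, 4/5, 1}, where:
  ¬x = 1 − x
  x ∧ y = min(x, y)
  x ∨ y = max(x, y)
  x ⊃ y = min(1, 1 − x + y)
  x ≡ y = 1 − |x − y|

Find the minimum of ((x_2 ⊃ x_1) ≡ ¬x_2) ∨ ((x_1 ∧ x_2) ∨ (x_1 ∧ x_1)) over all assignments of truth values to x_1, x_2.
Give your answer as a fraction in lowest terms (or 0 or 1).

3/5

Take x_1 = 2/5, x_2 = 2/5:
x_2 ⊃ x_1 = 2/5 ⊃ 2/5 = 1
¬x_2 = ¬2/5 = 3/5
(x_2 ⊃ x_1) ≡ ¬x_2 = 1 ≡ 3/5 = 3/5
x_1 ∧ x_2 = 2/5 ∧ 2/5 = 2/5
x_1 ∧ x_1 = 2/5 ∧ 2/5 = 2/5
(x_1 ∧ x_2) ∨ (x_1 ∧ x_1) = 2/5 ∨ 2/5 = 2/5
((x_2 ⊃ x_1) ≡ ¬x_2) ∨ ((x_1 ∧ x_2) ∨ (x_1 ∧ x_1)) = 3/5 ∨ 2/5 = 3/5
No assignment yields a value below 3/5, so this is the minimum.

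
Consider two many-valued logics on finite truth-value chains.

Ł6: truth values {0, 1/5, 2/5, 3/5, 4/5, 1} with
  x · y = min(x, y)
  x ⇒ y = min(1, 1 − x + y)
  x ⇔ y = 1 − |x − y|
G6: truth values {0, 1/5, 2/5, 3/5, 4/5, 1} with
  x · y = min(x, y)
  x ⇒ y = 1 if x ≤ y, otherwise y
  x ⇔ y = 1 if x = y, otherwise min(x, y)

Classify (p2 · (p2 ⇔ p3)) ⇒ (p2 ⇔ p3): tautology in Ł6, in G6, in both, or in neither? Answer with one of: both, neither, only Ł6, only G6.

both

In Ł6: every assignment gives 1 — tautology.
In G6: every assignment gives 1 — tautology.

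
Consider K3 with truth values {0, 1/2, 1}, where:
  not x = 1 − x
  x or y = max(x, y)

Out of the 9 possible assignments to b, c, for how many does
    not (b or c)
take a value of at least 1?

1

b = 0, c = 0 ↦ 1  ≥
b = 0, c = 1/2 ↦ 1/2  <
b = 0, c = 1 ↦ 0  <
b = 1/2, c = 0 ↦ 1/2  <
b = 1/2, c = 1/2 ↦ 1/2  <
b = 1/2, c = 1 ↦ 0  <
b = 1, c = 0 ↦ 0  <
b = 1, c = 1/2 ↦ 0  <
b = 1, c = 1 ↦ 0  <
So 1 of the 9 assignments meets the threshold.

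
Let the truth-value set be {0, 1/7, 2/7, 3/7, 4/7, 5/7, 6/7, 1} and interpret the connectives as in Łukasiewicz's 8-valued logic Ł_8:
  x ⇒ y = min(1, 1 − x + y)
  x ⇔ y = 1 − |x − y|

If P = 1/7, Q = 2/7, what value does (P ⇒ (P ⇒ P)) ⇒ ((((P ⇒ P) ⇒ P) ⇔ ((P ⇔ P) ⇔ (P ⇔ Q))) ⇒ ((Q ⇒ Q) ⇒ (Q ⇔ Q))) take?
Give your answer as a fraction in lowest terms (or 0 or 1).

P ⇒ P = 1/7 ⇒ 1/7 = 1
P ⇒ (P ⇒ P) = 1/7 ⇒ 1 = 1
P ⇒ P = 1/7 ⇒ 1/7 = 1
(P ⇒ P) ⇒ P = 1 ⇒ 1/7 = 1/7
P ⇔ P = 1/7 ⇔ 1/7 = 1
P ⇔ Q = 1/7 ⇔ 2/7 = 6/7
(P ⇔ P) ⇔ (P ⇔ Q) = 1 ⇔ 6/7 = 6/7
((P ⇒ P) ⇒ P) ⇔ ((P ⇔ P) ⇔ (P ⇔ Q)) = 1/7 ⇔ 6/7 = 2/7
Q ⇒ Q = 2/7 ⇒ 2/7 = 1
Q ⇔ Q = 2/7 ⇔ 2/7 = 1
(Q ⇒ Q) ⇒ (Q ⇔ Q) = 1 ⇒ 1 = 1
(((P ⇒ P) ⇒ P) ⇔ ((P ⇔ P) ⇔ (P ⇔ Q))) ⇒ ((Q ⇒ Q) ⇒ (Q ⇔ Q)) = 2/7 ⇒ 1 = 1
(P ⇒ (P ⇒ P)) ⇒ ((((P ⇒ P) ⇒ P) ⇔ ((P ⇔ P) ⇔ (P ⇔ Q))) ⇒ ((Q ⇒ Q) ⇒ (Q ⇔ Q))) = 1 ⇒ 1 = 1

1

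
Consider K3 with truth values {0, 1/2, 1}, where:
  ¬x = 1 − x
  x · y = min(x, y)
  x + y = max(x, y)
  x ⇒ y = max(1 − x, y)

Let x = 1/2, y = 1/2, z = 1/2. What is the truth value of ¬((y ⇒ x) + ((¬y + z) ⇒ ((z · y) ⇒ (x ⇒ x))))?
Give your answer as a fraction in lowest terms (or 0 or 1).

y ⇒ x = 1/2 ⇒ 1/2 = 1/2
¬y = ¬1/2 = 1/2
¬y + z = 1/2 + 1/2 = 1/2
z · y = 1/2 · 1/2 = 1/2
x ⇒ x = 1/2 ⇒ 1/2 = 1/2
(z · y) ⇒ (x ⇒ x) = 1/2 ⇒ 1/2 = 1/2
(¬y + z) ⇒ ((z · y) ⇒ (x ⇒ x)) = 1/2 ⇒ 1/2 = 1/2
(y ⇒ x) + ((¬y + z) ⇒ ((z · y) ⇒ (x ⇒ x))) = 1/2 + 1/2 = 1/2
¬((y ⇒ x) + ((¬y + z) ⇒ ((z · y) ⇒ (x ⇒ x)))) = ¬1/2 = 1/2

1/2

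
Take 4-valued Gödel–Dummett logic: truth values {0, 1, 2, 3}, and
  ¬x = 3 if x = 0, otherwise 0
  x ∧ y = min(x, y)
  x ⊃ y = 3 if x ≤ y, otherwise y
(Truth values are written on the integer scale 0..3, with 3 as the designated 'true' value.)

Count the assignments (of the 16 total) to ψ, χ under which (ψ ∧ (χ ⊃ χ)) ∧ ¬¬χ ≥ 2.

6

ψ = 0, χ = 0 ↦ 0  <
ψ = 0, χ = 1 ↦ 0  <
ψ = 0, χ = 2 ↦ 0  <
ψ = 0, χ = 3 ↦ 0  <
ψ = 1, χ = 0 ↦ 0  <
ψ = 1, χ = 1 ↦ 1  <
ψ = 1, χ = 2 ↦ 1  <
ψ = 1, χ = 3 ↦ 1  <
ψ = 2, χ = 0 ↦ 0  <
ψ = 2, χ = 1 ↦ 2  ≥
ψ = 2, χ = 2 ↦ 2  ≥
ψ = 2, χ = 3 ↦ 2  ≥
ψ = 3, χ = 0 ↦ 0  <
ψ = 3, χ = 1 ↦ 3  ≥
ψ = 3, χ = 2 ↦ 3  ≥
ψ = 3, χ = 3 ↦ 3  ≥
So 6 of the 16 assignments meet the threshold.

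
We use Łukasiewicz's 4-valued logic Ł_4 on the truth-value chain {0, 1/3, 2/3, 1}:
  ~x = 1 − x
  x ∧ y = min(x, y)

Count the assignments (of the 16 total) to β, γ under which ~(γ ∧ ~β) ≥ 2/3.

β = 0, γ = 0 ↦ 1  ≥
β = 0, γ = 1/3 ↦ 2/3  ≥
β = 0, γ = 2/3 ↦ 1/3  <
β = 0, γ = 1 ↦ 0  <
β = 1/3, γ = 0 ↦ 1  ≥
β = 1/3, γ = 1/3 ↦ 2/3  ≥
β = 1/3, γ = 2/3 ↦ 1/3  <
β = 1/3, γ = 1 ↦ 1/3  <
β = 2/3, γ = 0 ↦ 1  ≥
β = 2/3, γ = 1/3 ↦ 2/3  ≥
β = 2/3, γ = 2/3 ↦ 2/3  ≥
β = 2/3, γ = 1 ↦ 2/3  ≥
β = 1, γ = 0 ↦ 1  ≥
β = 1, γ = 1/3 ↦ 1  ≥
β = 1, γ = 2/3 ↦ 1  ≥
β = 1, γ = 1 ↦ 1  ≥
So 12 of the 16 assignments meet the threshold.

12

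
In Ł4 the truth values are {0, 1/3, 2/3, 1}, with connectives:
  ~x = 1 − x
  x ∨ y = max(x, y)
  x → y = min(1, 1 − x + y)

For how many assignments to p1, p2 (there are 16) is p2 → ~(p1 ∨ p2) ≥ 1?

p1 = 0, p2 = 0 ↦ 1  ≥
p1 = 0, p2 = 1/3 ↦ 1  ≥
p1 = 0, p2 = 2/3 ↦ 2/3  <
p1 = 0, p2 = 1 ↦ 0  <
p1 = 1/3, p2 = 0 ↦ 1  ≥
p1 = 1/3, p2 = 1/3 ↦ 1  ≥
p1 = 1/3, p2 = 2/3 ↦ 2/3  <
p1 = 1/3, p2 = 1 ↦ 0  <
p1 = 2/3, p2 = 0 ↦ 1  ≥
p1 = 2/3, p2 = 1/3 ↦ 1  ≥
p1 = 2/3, p2 = 2/3 ↦ 2/3  <
p1 = 2/3, p2 = 1 ↦ 0  <
p1 = 1, p2 = 0 ↦ 1  ≥
p1 = 1, p2 = 1/3 ↦ 2/3  <
p1 = 1, p2 = 2/3 ↦ 1/3  <
p1 = 1, p2 = 1 ↦ 0  <
So 7 of the 16 assignments meet the threshold.

7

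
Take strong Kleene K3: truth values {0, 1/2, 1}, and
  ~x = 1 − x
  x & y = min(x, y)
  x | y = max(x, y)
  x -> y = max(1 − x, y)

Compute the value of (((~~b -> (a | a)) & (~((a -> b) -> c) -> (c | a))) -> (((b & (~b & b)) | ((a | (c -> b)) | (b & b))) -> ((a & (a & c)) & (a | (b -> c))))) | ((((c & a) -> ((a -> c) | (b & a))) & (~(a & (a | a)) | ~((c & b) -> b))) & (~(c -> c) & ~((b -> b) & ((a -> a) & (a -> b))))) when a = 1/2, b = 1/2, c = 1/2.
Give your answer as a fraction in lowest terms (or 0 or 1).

1/2

~b = ~1/2 = 1/2
~~b = ~1/2 = 1/2
a | a = 1/2 | 1/2 = 1/2
~~b -> (a | a) = 1/2 -> 1/2 = 1/2
a -> b = 1/2 -> 1/2 = 1/2
(a -> b) -> c = 1/2 -> 1/2 = 1/2
~((a -> b) -> c) = ~1/2 = 1/2
c | a = 1/2 | 1/2 = 1/2
~((a -> b) -> c) -> (c | a) = 1/2 -> 1/2 = 1/2
(~~b -> (a | a)) & (~((a -> b) -> c) -> (c | a)) = 1/2 & 1/2 = 1/2
~b = ~1/2 = 1/2
~b & b = 1/2 & 1/2 = 1/2
b & (~b & b) = 1/2 & 1/2 = 1/2
c -> b = 1/2 -> 1/2 = 1/2
a | (c -> b) = 1/2 | 1/2 = 1/2
b & b = 1/2 & 1/2 = 1/2
(a | (c -> b)) | (b & b) = 1/2 | 1/2 = 1/2
(b & (~b & b)) | ((a | (c -> b)) | (b & b)) = 1/2 | 1/2 = 1/2
a & c = 1/2 & 1/2 = 1/2
a & (a & c) = 1/2 & 1/2 = 1/2
b -> c = 1/2 -> 1/2 = 1/2
a | (b -> c) = 1/2 | 1/2 = 1/2
(a & (a & c)) & (a | (b -> c)) = 1/2 & 1/2 = 1/2
((b & (~b & b)) | ((a | (c -> b)) | (b & b))) -> ((a & (a & c)) & (a | (b -> c))) = 1/2 -> 1/2 = 1/2
((~~b -> (a | a)) & (~((a -> b) -> c) -> (c | a))) -> (((b & (~b & b)) | ((a | (c -> b)) | (b & b))) -> ((a & (a & c)) & (a | (b -> c)))) = 1/2 -> 1/2 = 1/2
c & a = 1/2 & 1/2 = 1/2
a -> c = 1/2 -> 1/2 = 1/2
b & a = 1/2 & 1/2 = 1/2
(a -> c) | (b & a) = 1/2 | 1/2 = 1/2
(c & a) -> ((a -> c) | (b & a)) = 1/2 -> 1/2 = 1/2
a | a = 1/2 | 1/2 = 1/2
a & (a | a) = 1/2 & 1/2 = 1/2
~(a & (a | a)) = ~1/2 = 1/2
c & b = 1/2 & 1/2 = 1/2
(c & b) -> b = 1/2 -> 1/2 = 1/2
~((c & b) -> b) = ~1/2 = 1/2
~(a & (a | a)) | ~((c & b) -> b) = 1/2 | 1/2 = 1/2
((c & a) -> ((a -> c) | (b & a))) & (~(a & (a | a)) | ~((c & b) -> b)) = 1/2 & 1/2 = 1/2
c -> c = 1/2 -> 1/2 = 1/2
~(c -> c) = ~1/2 = 1/2
b -> b = 1/2 -> 1/2 = 1/2
a -> a = 1/2 -> 1/2 = 1/2
a -> b = 1/2 -> 1/2 = 1/2
(a -> a) & (a -> b) = 1/2 & 1/2 = 1/2
(b -> b) & ((a -> a) & (a -> b)) = 1/2 & 1/2 = 1/2
~((b -> b) & ((a -> a) & (a -> b))) = ~1/2 = 1/2
~(c -> c) & ~((b -> b) & ((a -> a) & (a -> b))) = 1/2 & 1/2 = 1/2
(((c & a) -> ((a -> c) | (b & a))) & (~(a & (a | a)) | ~((c & b) -> b))) & (~(c -> c) & ~((b -> b) & ((a -> a) & (a -> b)))) = 1/2 & 1/2 = 1/2
(((~~b -> (a | a)) & (~((a -> b) -> c) -> (c | a))) -> (((b & (~b & b)) | ((a | (c -> b)) | (b & b))) -> ((a & (a & c)) & (a | (b -> c))))) | ((((c & a) -> ((a -> c) | (b & a))) & (~(a & (a | a)) | ~((c & b) -> b))) & (~(c -> c) & ~((b -> b) & ((a -> a) & (a -> b))))) = 1/2 | 1/2 = 1/2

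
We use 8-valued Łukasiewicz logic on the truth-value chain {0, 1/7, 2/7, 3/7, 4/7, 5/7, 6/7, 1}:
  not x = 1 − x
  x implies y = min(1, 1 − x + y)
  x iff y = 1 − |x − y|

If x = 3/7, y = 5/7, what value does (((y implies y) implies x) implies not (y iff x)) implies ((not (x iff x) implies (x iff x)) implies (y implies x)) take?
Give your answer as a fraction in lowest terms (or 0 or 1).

6/7

y implies y = 5/7 implies 5/7 = 1
(y implies y) implies x = 1 implies 3/7 = 3/7
y iff x = 5/7 iff 3/7 = 5/7
not (y iff x) = not 5/7 = 2/7
((y implies y) implies x) implies not (y iff x) = 3/7 implies 2/7 = 6/7
x iff x = 3/7 iff 3/7 = 1
not (x iff x) = not 1 = 0
x iff x = 3/7 iff 3/7 = 1
not (x iff x) implies (x iff x) = 0 implies 1 = 1
y implies x = 5/7 implies 3/7 = 5/7
(not (x iff x) implies (x iff x)) implies (y implies x) = 1 implies 5/7 = 5/7
(((y implies y) implies x) implies not (y iff x)) implies ((not (x iff x) implies (x iff x)) implies (y implies x)) = 6/7 implies 5/7 = 6/7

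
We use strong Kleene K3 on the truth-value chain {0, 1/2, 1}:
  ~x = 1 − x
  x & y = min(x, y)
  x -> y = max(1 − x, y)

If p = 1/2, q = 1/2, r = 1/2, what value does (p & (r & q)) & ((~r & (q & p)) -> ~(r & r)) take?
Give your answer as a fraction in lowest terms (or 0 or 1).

r & q = 1/2 & 1/2 = 1/2
p & (r & q) = 1/2 & 1/2 = 1/2
~r = ~1/2 = 1/2
q & p = 1/2 & 1/2 = 1/2
~r & (q & p) = 1/2 & 1/2 = 1/2
r & r = 1/2 & 1/2 = 1/2
~(r & r) = ~1/2 = 1/2
(~r & (q & p)) -> ~(r & r) = 1/2 -> 1/2 = 1/2
(p & (r & q)) & ((~r & (q & p)) -> ~(r & r)) = 1/2 & 1/2 = 1/2

1/2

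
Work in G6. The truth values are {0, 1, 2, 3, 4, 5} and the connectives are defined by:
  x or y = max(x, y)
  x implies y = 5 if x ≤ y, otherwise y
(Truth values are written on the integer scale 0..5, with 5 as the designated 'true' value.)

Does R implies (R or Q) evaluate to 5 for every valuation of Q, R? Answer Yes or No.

At Q = 5, R = 4, for instance:
R or Q = 4 or 5 = 5
R implies (R or Q) = 4 implies 5 = 5
and checking the remaining 35 assignments likewise gives ≥ 5 in every case.

Yes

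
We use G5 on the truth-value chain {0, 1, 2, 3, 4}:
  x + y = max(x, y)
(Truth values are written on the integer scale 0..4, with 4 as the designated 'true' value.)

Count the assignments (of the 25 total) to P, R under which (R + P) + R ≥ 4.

9

value 4: 9 assignments (counts)
value 3: 7 assignments
value 2: 5 assignments
value 1: 3 assignments
value 0: 1 assignment
So 9 of the 25 assignments meet the threshold.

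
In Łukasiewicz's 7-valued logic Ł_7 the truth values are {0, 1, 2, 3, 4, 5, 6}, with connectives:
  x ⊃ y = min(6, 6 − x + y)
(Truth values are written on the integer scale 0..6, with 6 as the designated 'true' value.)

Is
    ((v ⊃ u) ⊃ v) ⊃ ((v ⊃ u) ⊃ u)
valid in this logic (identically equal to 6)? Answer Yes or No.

Counterexample: take u = 0, v = 1.
v ⊃ u = 1 ⊃ 0 = 5
(v ⊃ u) ⊃ v = 5 ⊃ 1 = 2
v ⊃ u = 1 ⊃ 0 = 5
(v ⊃ u) ⊃ u = 5 ⊃ 0 = 1
((v ⊃ u) ⊃ v) ⊃ ((v ⊃ u) ⊃ u) = 2 ⊃ 1 = 5
This gives 5 ≠ 6.

No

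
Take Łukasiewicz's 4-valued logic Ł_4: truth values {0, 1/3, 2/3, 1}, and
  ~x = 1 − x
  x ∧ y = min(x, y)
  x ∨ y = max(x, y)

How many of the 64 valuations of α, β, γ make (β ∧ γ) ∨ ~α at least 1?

19

value 1: 19 assignments (counts)
value 2/3: 21 assignments
value 1/3: 17 assignments
value 0: 7 assignments
So 19 of the 64 assignments meet the threshold.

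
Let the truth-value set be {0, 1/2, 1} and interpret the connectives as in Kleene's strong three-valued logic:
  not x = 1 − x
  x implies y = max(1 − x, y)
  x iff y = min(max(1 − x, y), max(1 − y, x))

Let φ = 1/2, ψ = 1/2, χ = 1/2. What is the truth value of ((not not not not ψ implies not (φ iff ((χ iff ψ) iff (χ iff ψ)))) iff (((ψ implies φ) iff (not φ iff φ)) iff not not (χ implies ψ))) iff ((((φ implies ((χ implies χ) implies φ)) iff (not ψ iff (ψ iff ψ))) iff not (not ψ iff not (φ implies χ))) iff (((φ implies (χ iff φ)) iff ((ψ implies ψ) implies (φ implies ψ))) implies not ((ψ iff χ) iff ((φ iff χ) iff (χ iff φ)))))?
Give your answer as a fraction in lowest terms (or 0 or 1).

not ψ = not 1/2 = 1/2
not not ψ = not 1/2 = 1/2
not not not ψ = not 1/2 = 1/2
not not not not ψ = not 1/2 = 1/2
χ iff ψ = 1/2 iff 1/2 = 1/2
χ iff ψ = 1/2 iff 1/2 = 1/2
(χ iff ψ) iff (χ iff ψ) = 1/2 iff 1/2 = 1/2
φ iff ((χ iff ψ) iff (χ iff ψ)) = 1/2 iff 1/2 = 1/2
not (φ iff ((χ iff ψ) iff (χ iff ψ))) = not 1/2 = 1/2
not not not not ψ implies not (φ iff ((χ iff ψ) iff (χ iff ψ))) = 1/2 implies 1/2 = 1/2
ψ implies φ = 1/2 implies 1/2 = 1/2
not φ = not 1/2 = 1/2
not φ iff φ = 1/2 iff 1/2 = 1/2
(ψ implies φ) iff (not φ iff φ) = 1/2 iff 1/2 = 1/2
χ implies ψ = 1/2 implies 1/2 = 1/2
not (χ implies ψ) = not 1/2 = 1/2
not not (χ implies ψ) = not 1/2 = 1/2
((ψ implies φ) iff (not φ iff φ)) iff not not (χ implies ψ) = 1/2 iff 1/2 = 1/2
(not not not not ψ implies not (φ iff ((χ iff ψ) iff (χ iff ψ)))) iff (((ψ implies φ) iff (not φ iff φ)) iff not not (χ implies ψ)) = 1/2 iff 1/2 = 1/2
χ implies χ = 1/2 implies 1/2 = 1/2
(χ implies χ) implies φ = 1/2 implies 1/2 = 1/2
φ implies ((χ implies χ) implies φ) = 1/2 implies 1/2 = 1/2
not ψ = not 1/2 = 1/2
ψ iff ψ = 1/2 iff 1/2 = 1/2
not ψ iff (ψ iff ψ) = 1/2 iff 1/2 = 1/2
(φ implies ((χ implies χ) implies φ)) iff (not ψ iff (ψ iff ψ)) = 1/2 iff 1/2 = 1/2
not ψ = not 1/2 = 1/2
φ implies χ = 1/2 implies 1/2 = 1/2
not (φ implies χ) = not 1/2 = 1/2
not ψ iff not (φ implies χ) = 1/2 iff 1/2 = 1/2
not (not ψ iff not (φ implies χ)) = not 1/2 = 1/2
((φ implies ((χ implies χ) implies φ)) iff (not ψ iff (ψ iff ψ))) iff not (not ψ iff not (φ implies χ)) = 1/2 iff 1/2 = 1/2
χ iff φ = 1/2 iff 1/2 = 1/2
φ implies (χ iff φ) = 1/2 implies 1/2 = 1/2
ψ implies ψ = 1/2 implies 1/2 = 1/2
φ implies ψ = 1/2 implies 1/2 = 1/2
(ψ implies ψ) implies (φ implies ψ) = 1/2 implies 1/2 = 1/2
(φ implies (χ iff φ)) iff ((ψ implies ψ) implies (φ implies ψ)) = 1/2 iff 1/2 = 1/2
ψ iff χ = 1/2 iff 1/2 = 1/2
φ iff χ = 1/2 iff 1/2 = 1/2
χ iff φ = 1/2 iff 1/2 = 1/2
(φ iff χ) iff (χ iff φ) = 1/2 iff 1/2 = 1/2
(ψ iff χ) iff ((φ iff χ) iff (χ iff φ)) = 1/2 iff 1/2 = 1/2
not ((ψ iff χ) iff ((φ iff χ) iff (χ iff φ))) = not 1/2 = 1/2
((φ implies (χ iff φ)) iff ((ψ implies ψ) implies (φ implies ψ))) implies not ((ψ iff χ) iff ((φ iff χ) iff (χ iff φ))) = 1/2 implies 1/2 = 1/2
(((φ implies ((χ implies χ) implies φ)) iff (not ψ iff (ψ iff ψ))) iff not (not ψ iff not (φ implies χ))) iff (((φ implies (χ iff φ)) iff ((ψ implies ψ) implies (φ implies ψ))) implies not ((ψ iff χ) iff ((φ iff χ) iff (χ iff φ)))) = 1/2 iff 1/2 = 1/2
((not not not not ψ implies not (φ iff ((χ iff ψ) iff (χ iff ψ)))) iff (((ψ implies φ) iff (not φ iff φ)) iff not not (χ implies ψ))) iff ((((φ implies ((χ implies χ) implies φ)) iff (not ψ iff (ψ iff ψ))) iff not (not ψ iff not (φ implies χ))) iff (((φ implies (χ iff φ)) iff ((ψ implies ψ) implies (φ implies ψ))) implies not ((ψ iff χ) iff ((φ iff χ) iff (χ iff φ))))) = 1/2 iff 1/2 = 1/2

1/2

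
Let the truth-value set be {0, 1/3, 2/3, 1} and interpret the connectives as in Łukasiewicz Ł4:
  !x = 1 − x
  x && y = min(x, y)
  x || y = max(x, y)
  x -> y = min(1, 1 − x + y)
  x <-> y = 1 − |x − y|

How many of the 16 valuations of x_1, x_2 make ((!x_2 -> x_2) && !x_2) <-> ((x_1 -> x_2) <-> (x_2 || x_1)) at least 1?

x_1 = 0, x_2 = 0 ↦ 1  ≥
x_1 = 0, x_2 = 1/3 ↦ 2/3  <
x_1 = 0, x_2 = 2/3 ↦ 2/3  <
x_1 = 0, x_2 = 1 ↦ 0  <
x_1 = 1/3, x_2 = 0 ↦ 1/3  <
x_1 = 1/3, x_2 = 1/3 ↦ 2/3  <
x_1 = 1/3, x_2 = 2/3 ↦ 2/3  <
x_1 = 1/3, x_2 = 1 ↦ 0  <
x_1 = 2/3, x_2 = 0 ↦ 1/3  <
x_1 = 2/3, x_2 = 1/3 ↦ 2/3  <
x_1 = 2/3, x_2 = 2/3 ↦ 2/3  <
x_1 = 2/3, x_2 = 1 ↦ 0  <
x_1 = 1, x_2 = 0 ↦ 1  ≥
x_1 = 1, x_2 = 1/3 ↦ 2/3  <
x_1 = 1, x_2 = 2/3 ↦ 2/3  <
x_1 = 1, x_2 = 1 ↦ 0  <
So 2 of the 16 assignments meet the threshold.

2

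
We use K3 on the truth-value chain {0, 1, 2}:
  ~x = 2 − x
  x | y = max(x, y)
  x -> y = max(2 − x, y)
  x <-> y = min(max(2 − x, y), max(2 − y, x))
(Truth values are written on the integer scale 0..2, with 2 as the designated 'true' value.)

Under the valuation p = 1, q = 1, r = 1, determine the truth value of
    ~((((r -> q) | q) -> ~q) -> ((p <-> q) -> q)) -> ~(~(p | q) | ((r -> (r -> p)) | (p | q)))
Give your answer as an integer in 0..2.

r -> q = 1 -> 1 = 1
(r -> q) | q = 1 | 1 = 1
~q = ~1 = 1
((r -> q) | q) -> ~q = 1 -> 1 = 1
p <-> q = 1 <-> 1 = 1
(p <-> q) -> q = 1 -> 1 = 1
(((r -> q) | q) -> ~q) -> ((p <-> q) -> q) = 1 -> 1 = 1
~((((r -> q) | q) -> ~q) -> ((p <-> q) -> q)) = ~1 = 1
p | q = 1 | 1 = 1
~(p | q) = ~1 = 1
r -> p = 1 -> 1 = 1
r -> (r -> p) = 1 -> 1 = 1
p | q = 1 | 1 = 1
(r -> (r -> p)) | (p | q) = 1 | 1 = 1
~(p | q) | ((r -> (r -> p)) | (p | q)) = 1 | 1 = 1
~(~(p | q) | ((r -> (r -> p)) | (p | q))) = ~1 = 1
~((((r -> q) | q) -> ~q) -> ((p <-> q) -> q)) -> ~(~(p | q) | ((r -> (r -> p)) | (p | q))) = 1 -> 1 = 1

1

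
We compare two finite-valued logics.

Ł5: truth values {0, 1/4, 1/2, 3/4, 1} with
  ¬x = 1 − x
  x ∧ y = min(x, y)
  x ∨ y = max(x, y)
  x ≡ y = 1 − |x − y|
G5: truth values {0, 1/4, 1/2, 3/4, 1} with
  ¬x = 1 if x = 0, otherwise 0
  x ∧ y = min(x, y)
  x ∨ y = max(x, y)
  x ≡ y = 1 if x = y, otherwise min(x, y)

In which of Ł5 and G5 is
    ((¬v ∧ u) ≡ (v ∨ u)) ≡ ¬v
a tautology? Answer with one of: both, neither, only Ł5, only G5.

only G5

In Ł5: at u = 1/4, v = 1/4 the value is 3/4 — not a tautology.
In G5: every assignment gives 1 — tautology.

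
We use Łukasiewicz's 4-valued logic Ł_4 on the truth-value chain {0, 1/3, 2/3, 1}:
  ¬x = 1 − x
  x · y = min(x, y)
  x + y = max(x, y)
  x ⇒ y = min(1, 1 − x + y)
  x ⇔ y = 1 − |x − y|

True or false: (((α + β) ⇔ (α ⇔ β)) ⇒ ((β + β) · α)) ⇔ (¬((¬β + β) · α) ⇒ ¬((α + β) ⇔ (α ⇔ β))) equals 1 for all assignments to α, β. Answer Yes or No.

Counterexample: take α = 1/3, β = 0.
α + β = 1/3 + 0 = 1/3
α ⇔ β = 1/3 ⇔ 0 = 2/3
(α + β) ⇔ (α ⇔ β) = 1/3 ⇔ 2/3 = 2/3
β + β = 0 + 0 = 0
(β + β) · α = 0 · 1/3 = 0
((α + β) ⇔ (α ⇔ β)) ⇒ ((β + β) · α) = 2/3 ⇒ 0 = 1/3
¬β = ¬0 = 1
¬β + β = 1 + 0 = 1
(¬β + β) · α = 1 · 1/3 = 1/3
¬((¬β + β) · α) = ¬1/3 = 2/3
α + β = 1/3 + 0 = 1/3
α ⇔ β = 1/3 ⇔ 0 = 2/3
(α + β) ⇔ (α ⇔ β) = 1/3 ⇔ 2/3 = 2/3
¬((α + β) ⇔ (α ⇔ β)) = ¬2/3 = 1/3
¬((¬β + β) · α) ⇒ ¬((α + β) ⇔ (α ⇔ β)) = 2/3 ⇒ 1/3 = 2/3
(((α + β) ⇔ (α ⇔ β)) ⇒ ((β + β) · α)) ⇔ (¬((¬β + β) · α) ⇒ ¬((α + β) ⇔ (α ⇔ β))) = 1/3 ⇔ 2/3 = 2/3
This gives 2/3 ≠ 1.

No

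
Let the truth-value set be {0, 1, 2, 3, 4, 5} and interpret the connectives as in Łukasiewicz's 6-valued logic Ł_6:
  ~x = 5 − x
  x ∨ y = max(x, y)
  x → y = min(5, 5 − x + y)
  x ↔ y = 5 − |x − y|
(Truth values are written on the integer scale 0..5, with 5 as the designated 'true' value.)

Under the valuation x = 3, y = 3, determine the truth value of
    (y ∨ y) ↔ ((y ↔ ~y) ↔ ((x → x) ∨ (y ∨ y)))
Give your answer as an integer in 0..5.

y ∨ y = 3 ∨ 3 = 3
~y = ~3 = 2
y ↔ ~y = 3 ↔ 2 = 4
x → x = 3 → 3 = 5
y ∨ y = 3 ∨ 3 = 3
(x → x) ∨ (y ∨ y) = 5 ∨ 3 = 5
(y ↔ ~y) ↔ ((x → x) ∨ (y ∨ y)) = 4 ↔ 5 = 4
(y ∨ y) ↔ ((y ↔ ~y) ↔ ((x → x) ∨ (y ∨ y))) = 3 ↔ 4 = 4

4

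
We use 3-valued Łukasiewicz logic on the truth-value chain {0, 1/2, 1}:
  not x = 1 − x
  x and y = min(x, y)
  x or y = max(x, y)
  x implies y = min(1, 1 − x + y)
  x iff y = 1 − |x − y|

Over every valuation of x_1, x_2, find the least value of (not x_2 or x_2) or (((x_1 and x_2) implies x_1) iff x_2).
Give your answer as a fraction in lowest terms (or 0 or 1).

1/2

Take x_1 = 0, x_2 = 1/2:
not x_2 = not 1/2 = 1/2
not x_2 or x_2 = 1/2 or 1/2 = 1/2
x_1 and x_2 = 0 and 1/2 = 0
(x_1 and x_2) implies x_1 = 0 implies 0 = 1
((x_1 and x_2) implies x_1) iff x_2 = 1 iff 1/2 = 1/2
(not x_2 or x_2) or (((x_1 and x_2) implies x_1) iff x_2) = 1/2 or 1/2 = 1/2
No assignment yields a value below 1/2, so this is the minimum.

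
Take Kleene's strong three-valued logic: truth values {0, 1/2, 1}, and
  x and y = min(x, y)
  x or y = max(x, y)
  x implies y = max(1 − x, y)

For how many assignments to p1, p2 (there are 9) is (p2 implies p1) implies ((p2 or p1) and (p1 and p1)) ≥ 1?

p1 = 0, p2 = 0 ↦ 0  <
p1 = 0, p2 = 1/2 ↦ 1/2  <
p1 = 0, p2 = 1 ↦ 1  ≥
p1 = 1/2, p2 = 0 ↦ 1/2  <
p1 = 1/2, p2 = 1/2 ↦ 1/2  <
p1 = 1/2, p2 = 1 ↦ 1/2  <
p1 = 1, p2 = 0 ↦ 1  ≥
p1 = 1, p2 = 1/2 ↦ 1  ≥
p1 = 1, p2 = 1 ↦ 1  ≥
So 4 of the 9 assignments meet the threshold.

4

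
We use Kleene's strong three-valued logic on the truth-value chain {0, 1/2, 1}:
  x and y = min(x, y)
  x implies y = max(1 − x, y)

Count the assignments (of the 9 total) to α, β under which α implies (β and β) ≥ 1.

α = 0, β = 0 ↦ 1  ≥
α = 0, β = 1/2 ↦ 1  ≥
α = 0, β = 1 ↦ 1  ≥
α = 1/2, β = 0 ↦ 1/2  <
α = 1/2, β = 1/2 ↦ 1/2  <
α = 1/2, β = 1 ↦ 1  ≥
α = 1, β = 0 ↦ 0  <
α = 1, β = 1/2 ↦ 1/2  <
α = 1, β = 1 ↦ 1  ≥
So 5 of the 9 assignments meet the threshold.

5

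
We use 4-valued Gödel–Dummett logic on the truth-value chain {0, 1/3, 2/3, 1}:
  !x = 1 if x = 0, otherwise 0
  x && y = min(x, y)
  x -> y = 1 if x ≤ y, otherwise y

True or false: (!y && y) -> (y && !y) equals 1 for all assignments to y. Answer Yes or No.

y = 0 ↦ 1
y = 1/3 ↦ 1
y = 2/3 ↦ 1
y = 1 ↦ 1
Every assignment gives a value ≥ 1.

Yes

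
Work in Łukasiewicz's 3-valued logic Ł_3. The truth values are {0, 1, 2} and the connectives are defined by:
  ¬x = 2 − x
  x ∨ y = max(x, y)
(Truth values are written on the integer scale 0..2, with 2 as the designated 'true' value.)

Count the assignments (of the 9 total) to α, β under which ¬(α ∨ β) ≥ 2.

1

α = 0, β = 0 ↦ 2  ≥
α = 0, β = 1 ↦ 1  <
α = 0, β = 2 ↦ 0  <
α = 1, β = 0 ↦ 1  <
α = 1, β = 1 ↦ 1  <
α = 1, β = 2 ↦ 0  <
α = 2, β = 0 ↦ 0  <
α = 2, β = 1 ↦ 0  <
α = 2, β = 2 ↦ 0  <
So 1 of the 9 assignments meets the threshold.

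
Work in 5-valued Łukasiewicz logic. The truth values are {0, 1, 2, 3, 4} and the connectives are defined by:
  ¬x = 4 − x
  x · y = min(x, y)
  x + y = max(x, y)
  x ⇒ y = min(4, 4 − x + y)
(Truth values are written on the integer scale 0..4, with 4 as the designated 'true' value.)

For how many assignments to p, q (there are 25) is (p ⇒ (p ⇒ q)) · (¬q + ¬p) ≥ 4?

7

value 4: 7 assignments (counts)
value 3: 6 assignments
value 2: 6 assignments
value 1: 4 assignments
value 0: 2 assignments
So 7 of the 25 assignments meet the threshold.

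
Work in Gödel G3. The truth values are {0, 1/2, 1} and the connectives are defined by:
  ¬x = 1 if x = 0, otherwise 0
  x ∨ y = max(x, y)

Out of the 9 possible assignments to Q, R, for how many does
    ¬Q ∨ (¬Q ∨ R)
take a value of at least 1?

Q = 0, R = 0 ↦ 1  ≥
Q = 0, R = 1/2 ↦ 1  ≥
Q = 0, R = 1 ↦ 1  ≥
Q = 1/2, R = 0 ↦ 0  <
Q = 1/2, R = 1/2 ↦ 1/2  <
Q = 1/2, R = 1 ↦ 1  ≥
Q = 1, R = 0 ↦ 0  <
Q = 1, R = 1/2 ↦ 1/2  <
Q = 1, R = 1 ↦ 1  ≥
So 5 of the 9 assignments meet the threshold.

5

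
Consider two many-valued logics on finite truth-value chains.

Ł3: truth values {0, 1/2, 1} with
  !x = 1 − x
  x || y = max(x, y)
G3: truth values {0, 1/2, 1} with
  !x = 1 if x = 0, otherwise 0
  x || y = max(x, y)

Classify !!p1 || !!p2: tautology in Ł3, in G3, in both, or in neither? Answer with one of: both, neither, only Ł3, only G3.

neither

In Ł3: at p1 = 0, p2 = 0 the value is 0 — not a tautology.
In G3: at p1 = 0, p2 = 0 the value is 0 — not a tautology.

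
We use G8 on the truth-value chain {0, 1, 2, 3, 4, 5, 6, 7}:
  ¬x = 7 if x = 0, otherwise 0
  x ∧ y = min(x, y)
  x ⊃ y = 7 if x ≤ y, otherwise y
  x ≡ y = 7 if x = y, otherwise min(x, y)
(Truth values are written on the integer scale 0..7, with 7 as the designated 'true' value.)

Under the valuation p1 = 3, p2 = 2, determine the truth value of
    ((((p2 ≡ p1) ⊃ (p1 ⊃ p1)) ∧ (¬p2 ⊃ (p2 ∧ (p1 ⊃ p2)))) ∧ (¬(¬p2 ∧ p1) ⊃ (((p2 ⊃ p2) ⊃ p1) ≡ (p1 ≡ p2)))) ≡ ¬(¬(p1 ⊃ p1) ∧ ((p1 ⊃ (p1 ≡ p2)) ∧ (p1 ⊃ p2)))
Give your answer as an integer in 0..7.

p2 ≡ p1 = 2 ≡ 3 = 2
p1 ⊃ p1 = 3 ⊃ 3 = 7
(p2 ≡ p1) ⊃ (p1 ⊃ p1) = 2 ⊃ 7 = 7
¬p2 = ¬2 = 0
p1 ⊃ p2 = 3 ⊃ 2 = 2
p2 ∧ (p1 ⊃ p2) = 2 ∧ 2 = 2
¬p2 ⊃ (p2 ∧ (p1 ⊃ p2)) = 0 ⊃ 2 = 7
((p2 ≡ p1) ⊃ (p1 ⊃ p1)) ∧ (¬p2 ⊃ (p2 ∧ (p1 ⊃ p2))) = 7 ∧ 7 = 7
¬p2 = ¬2 = 0
¬p2 ∧ p1 = 0 ∧ 3 = 0
¬(¬p2 ∧ p1) = ¬0 = 7
p2 ⊃ p2 = 2 ⊃ 2 = 7
(p2 ⊃ p2) ⊃ p1 = 7 ⊃ 3 = 3
p1 ≡ p2 = 3 ≡ 2 = 2
((p2 ⊃ p2) ⊃ p1) ≡ (p1 ≡ p2) = 3 ≡ 2 = 2
¬(¬p2 ∧ p1) ⊃ (((p2 ⊃ p2) ⊃ p1) ≡ (p1 ≡ p2)) = 7 ⊃ 2 = 2
(((p2 ≡ p1) ⊃ (p1 ⊃ p1)) ∧ (¬p2 ⊃ (p2 ∧ (p1 ⊃ p2)))) ∧ (¬(¬p2 ∧ p1) ⊃ (((p2 ⊃ p2) ⊃ p1) ≡ (p1 ≡ p2))) = 7 ∧ 2 = 2
p1 ⊃ p1 = 3 ⊃ 3 = 7
¬(p1 ⊃ p1) = ¬7 = 0
p1 ≡ p2 = 3 ≡ 2 = 2
p1 ⊃ (p1 ≡ p2) = 3 ⊃ 2 = 2
p1 ⊃ p2 = 3 ⊃ 2 = 2
(p1 ⊃ (p1 ≡ p2)) ∧ (p1 ⊃ p2) = 2 ∧ 2 = 2
¬(p1 ⊃ p1) ∧ ((p1 ⊃ (p1 ≡ p2)) ∧ (p1 ⊃ p2)) = 0 ∧ 2 = 0
¬(¬(p1 ⊃ p1) ∧ ((p1 ⊃ (p1 ≡ p2)) ∧ (p1 ⊃ p2))) = ¬0 = 7
((((p2 ≡ p1) ⊃ (p1 ⊃ p1)) ∧ (¬p2 ⊃ (p2 ∧ (p1 ⊃ p2)))) ∧ (¬(¬p2 ∧ p1) ⊃ (((p2 ⊃ p2) ⊃ p1) ≡ (p1 ≡ p2)))) ≡ ¬(¬(p1 ⊃ p1) ∧ ((p1 ⊃ (p1 ≡ p2)) ∧ (p1 ⊃ p2))) = 2 ≡ 7 = 2

2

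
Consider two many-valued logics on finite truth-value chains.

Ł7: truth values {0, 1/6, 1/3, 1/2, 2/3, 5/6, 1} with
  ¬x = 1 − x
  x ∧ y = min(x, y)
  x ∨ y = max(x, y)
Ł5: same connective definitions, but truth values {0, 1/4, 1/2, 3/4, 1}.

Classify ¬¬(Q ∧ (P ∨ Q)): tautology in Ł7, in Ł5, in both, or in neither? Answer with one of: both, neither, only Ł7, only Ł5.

In Ł7: at P = 0, Q = 0 the value is 0 — not a tautology.
In Ł5: at P = 0, Q = 0 the value is 0 — not a tautology.

neither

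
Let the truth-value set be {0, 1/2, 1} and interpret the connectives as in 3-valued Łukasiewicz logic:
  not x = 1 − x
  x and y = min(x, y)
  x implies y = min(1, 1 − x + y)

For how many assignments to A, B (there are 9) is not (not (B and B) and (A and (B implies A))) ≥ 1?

A = 0, B = 0 ↦ 1  ≥
A = 0, B = 1/2 ↦ 1  ≥
A = 0, B = 1 ↦ 1  ≥
A = 1/2, B = 0 ↦ 1/2  <
A = 1/2, B = 1/2 ↦ 1/2  <
A = 1/2, B = 1 ↦ 1  ≥
A = 1, B = 0 ↦ 0  <
A = 1, B = 1/2 ↦ 1/2  <
A = 1, B = 1 ↦ 1  ≥
So 5 of the 9 assignments meet the threshold.

5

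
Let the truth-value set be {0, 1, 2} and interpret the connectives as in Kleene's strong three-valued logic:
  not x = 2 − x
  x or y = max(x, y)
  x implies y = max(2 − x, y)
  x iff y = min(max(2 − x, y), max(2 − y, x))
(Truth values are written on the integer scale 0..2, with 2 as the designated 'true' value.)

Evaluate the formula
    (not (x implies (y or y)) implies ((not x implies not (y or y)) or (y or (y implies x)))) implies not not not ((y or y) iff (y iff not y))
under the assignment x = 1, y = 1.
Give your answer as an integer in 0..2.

y or y = 1 or 1 = 1
x implies (y or y) = 1 implies 1 = 1
not (x implies (y or y)) = not 1 = 1
not x = not 1 = 1
y or y = 1 or 1 = 1
not (y or y) = not 1 = 1
not x implies not (y or y) = 1 implies 1 = 1
y implies x = 1 implies 1 = 1
y or (y implies x) = 1 or 1 = 1
(not x implies not (y or y)) or (y or (y implies x)) = 1 or 1 = 1
not (x implies (y or y)) implies ((not x implies not (y or y)) or (y or (y implies x))) = 1 implies 1 = 1
y or y = 1 or 1 = 1
not y = not 1 = 1
y iff not y = 1 iff 1 = 1
(y or y) iff (y iff not y) = 1 iff 1 = 1
not ((y or y) iff (y iff not y)) = not 1 = 1
not not ((y or y) iff (y iff not y)) = not 1 = 1
not not not ((y or y) iff (y iff not y)) = not 1 = 1
(not (x implies (y or y)) implies ((not x implies not (y or y)) or (y or (y implies x)))) implies not not not ((y or y) iff (y iff not y)) = 1 implies 1 = 1

1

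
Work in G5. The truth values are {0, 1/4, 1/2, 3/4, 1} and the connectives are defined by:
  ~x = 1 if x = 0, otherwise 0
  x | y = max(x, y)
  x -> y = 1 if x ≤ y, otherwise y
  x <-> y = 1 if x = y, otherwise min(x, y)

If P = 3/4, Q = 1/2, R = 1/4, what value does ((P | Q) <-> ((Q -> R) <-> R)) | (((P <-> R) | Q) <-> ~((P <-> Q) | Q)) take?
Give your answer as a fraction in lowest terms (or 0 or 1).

3/4

P | Q = 3/4 | 1/2 = 3/4
Q -> R = 1/2 -> 1/4 = 1/4
(Q -> R) <-> R = 1/4 <-> 1/4 = 1
(P | Q) <-> ((Q -> R) <-> R) = 3/4 <-> 1 = 3/4
P <-> R = 3/4 <-> 1/4 = 1/4
(P <-> R) | Q = 1/4 | 1/2 = 1/2
P <-> Q = 3/4 <-> 1/2 = 1/2
(P <-> Q) | Q = 1/2 | 1/2 = 1/2
~((P <-> Q) | Q) = ~1/2 = 0
((P <-> R) | Q) <-> ~((P <-> Q) | Q) = 1/2 <-> 0 = 0
((P | Q) <-> ((Q -> R) <-> R)) | (((P <-> R) | Q) <-> ~((P <-> Q) | Q)) = 3/4 | 0 = 3/4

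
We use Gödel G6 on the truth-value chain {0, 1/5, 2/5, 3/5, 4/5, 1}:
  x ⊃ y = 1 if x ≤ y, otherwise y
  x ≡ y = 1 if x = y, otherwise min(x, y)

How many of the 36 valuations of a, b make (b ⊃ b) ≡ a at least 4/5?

value 1: 6 assignments (counts)
value 4/5: 6 assignments (counts)
value 3/5: 6 assignments
value 2/5: 6 assignments
value 1/5: 6 assignments
value 0: 6 assignments
So 12 of the 36 assignments meet the threshold.

12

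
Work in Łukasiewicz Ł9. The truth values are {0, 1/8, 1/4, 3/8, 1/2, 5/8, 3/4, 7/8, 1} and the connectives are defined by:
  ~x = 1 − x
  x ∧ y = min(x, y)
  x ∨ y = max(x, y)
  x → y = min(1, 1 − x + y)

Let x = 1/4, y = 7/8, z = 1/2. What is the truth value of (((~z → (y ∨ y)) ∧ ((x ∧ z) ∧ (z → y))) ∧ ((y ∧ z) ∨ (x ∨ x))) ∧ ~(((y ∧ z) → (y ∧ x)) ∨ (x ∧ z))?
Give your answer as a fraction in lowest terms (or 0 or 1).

~z = ~1/2 = 1/2
y ∨ y = 7/8 ∨ 7/8 = 7/8
~z → (y ∨ y) = 1/2 → 7/8 = 1
x ∧ z = 1/4 ∧ 1/2 = 1/4
z → y = 1/2 → 7/8 = 1
(x ∧ z) ∧ (z → y) = 1/4 ∧ 1 = 1/4
(~z → (y ∨ y)) ∧ ((x ∧ z) ∧ (z → y)) = 1 ∧ 1/4 = 1/4
y ∧ z = 7/8 ∧ 1/2 = 1/2
x ∨ x = 1/4 ∨ 1/4 = 1/4
(y ∧ z) ∨ (x ∨ x) = 1/2 ∨ 1/4 = 1/2
((~z → (y ∨ y)) ∧ ((x ∧ z) ∧ (z → y))) ∧ ((y ∧ z) ∨ (x ∨ x)) = 1/4 ∧ 1/2 = 1/4
y ∧ z = 7/8 ∧ 1/2 = 1/2
y ∧ x = 7/8 ∧ 1/4 = 1/4
(y ∧ z) → (y ∧ x) = 1/2 → 1/4 = 3/4
x ∧ z = 1/4 ∧ 1/2 = 1/4
((y ∧ z) → (y ∧ x)) ∨ (x ∧ z) = 3/4 ∨ 1/4 = 3/4
~(((y ∧ z) → (y ∧ x)) ∨ (x ∧ z)) = ~3/4 = 1/4
(((~z → (y ∨ y)) ∧ ((x ∧ z) ∧ (z → y))) ∧ ((y ∧ z) ∨ (x ∨ x))) ∧ ~(((y ∧ z) → (y ∧ x)) ∨ (x ∧ z)) = 1/4 ∧ 1/4 = 1/4

1/4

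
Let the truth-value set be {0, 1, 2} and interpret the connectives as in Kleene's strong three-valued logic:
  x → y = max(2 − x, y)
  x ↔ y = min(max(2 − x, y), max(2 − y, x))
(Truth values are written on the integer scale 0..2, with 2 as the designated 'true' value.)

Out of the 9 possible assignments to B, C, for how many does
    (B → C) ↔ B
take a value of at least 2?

1

B = 0, C = 0 ↦ 0  <
B = 0, C = 1 ↦ 0  <
B = 0, C = 2 ↦ 0  <
B = 1, C = 0 ↦ 1  <
B = 1, C = 1 ↦ 1  <
B = 1, C = 2 ↦ 1  <
B = 2, C = 0 ↦ 0  <
B = 2, C = 1 ↦ 1  <
B = 2, C = 2 ↦ 2  ≥
So 1 of the 9 assignments meets the threshold.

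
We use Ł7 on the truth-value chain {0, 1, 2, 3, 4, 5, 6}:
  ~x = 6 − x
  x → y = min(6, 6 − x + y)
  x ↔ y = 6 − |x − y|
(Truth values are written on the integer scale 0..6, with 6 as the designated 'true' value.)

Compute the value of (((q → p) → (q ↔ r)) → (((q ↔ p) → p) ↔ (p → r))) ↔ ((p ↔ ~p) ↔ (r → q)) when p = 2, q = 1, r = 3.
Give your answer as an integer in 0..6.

q → p = 1 → 2 = 6
q ↔ r = 1 ↔ 3 = 4
(q → p) → (q ↔ r) = 6 → 4 = 4
q ↔ p = 1 ↔ 2 = 5
(q ↔ p) → p = 5 → 2 = 3
p → r = 2 → 3 = 6
((q ↔ p) → p) ↔ (p → r) = 3 ↔ 6 = 3
((q → p) → (q ↔ r)) → (((q ↔ p) → p) ↔ (p → r)) = 4 → 3 = 5
~p = ~2 = 4
p ↔ ~p = 2 ↔ 4 = 4
r → q = 3 → 1 = 4
(p ↔ ~p) ↔ (r → q) = 4 ↔ 4 = 6
(((q → p) → (q ↔ r)) → (((q ↔ p) → p) ↔ (p → r))) ↔ ((p ↔ ~p) ↔ (r → q)) = 5 ↔ 6 = 5

5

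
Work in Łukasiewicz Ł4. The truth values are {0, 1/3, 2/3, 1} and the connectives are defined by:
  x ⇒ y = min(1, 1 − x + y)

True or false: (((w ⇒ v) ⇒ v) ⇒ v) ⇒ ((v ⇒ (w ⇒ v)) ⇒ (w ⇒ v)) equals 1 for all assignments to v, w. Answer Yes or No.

v = 0, w = 0 ↦ 1
v = 0, w = 1/3 ↦ 1
v = 0, w = 2/3 ↦ 1
v = 0, w = 1 ↦ 1
v = 1/3, w = 0 ↦ 1
v = 1/3, w = 1/3 ↦ 1
v = 1/3, w = 2/3 ↦ 1
v = 1/3, w = 1 ↦ 1
v = 2/3, w = 0 ↦ 1
v = 2/3, w = 1/3 ↦ 1
v = 2/3, w = 2/3 ↦ 1
v = 2/3, w = 1 ↦ 1
v = 1, w = 0 ↦ 1
v = 1, w = 1/3 ↦ 1
v = 1, w = 2/3 ↦ 1
v = 1, w = 1 ↦ 1
Every assignment gives a value ≥ 1.

Yes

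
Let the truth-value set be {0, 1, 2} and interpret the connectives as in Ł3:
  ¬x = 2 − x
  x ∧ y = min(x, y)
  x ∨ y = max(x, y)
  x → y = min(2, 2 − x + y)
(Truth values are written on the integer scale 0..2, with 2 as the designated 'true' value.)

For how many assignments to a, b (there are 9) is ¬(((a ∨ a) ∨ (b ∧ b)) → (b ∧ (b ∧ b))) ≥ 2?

1

a = 0, b = 0 ↦ 0  <
a = 0, b = 1 ↦ 0  <
a = 0, b = 2 ↦ 0  <
a = 1, b = 0 ↦ 1  <
a = 1, b = 1 ↦ 0  <
a = 1, b = 2 ↦ 0  <
a = 2, b = 0 ↦ 2  ≥
a = 2, b = 1 ↦ 1  <
a = 2, b = 2 ↦ 0  <
So 1 of the 9 assignments meets the threshold.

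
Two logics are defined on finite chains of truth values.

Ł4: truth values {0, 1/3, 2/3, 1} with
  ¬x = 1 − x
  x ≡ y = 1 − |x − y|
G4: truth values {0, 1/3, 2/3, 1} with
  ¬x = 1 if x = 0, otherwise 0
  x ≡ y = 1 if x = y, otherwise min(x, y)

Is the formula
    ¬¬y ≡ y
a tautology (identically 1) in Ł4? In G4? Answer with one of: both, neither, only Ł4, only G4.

only Ł4

In Ł4: every assignment gives 1 — tautology.
In G4: at y = 1/3 the value is 1/3 — not a tautology.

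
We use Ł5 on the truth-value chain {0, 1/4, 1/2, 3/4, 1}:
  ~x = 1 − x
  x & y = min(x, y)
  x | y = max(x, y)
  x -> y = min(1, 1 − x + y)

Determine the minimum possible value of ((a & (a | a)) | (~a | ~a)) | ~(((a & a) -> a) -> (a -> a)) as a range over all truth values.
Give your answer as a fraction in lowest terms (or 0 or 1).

Take a = 1/2:
a | a = 1/2 | 1/2 = 1/2
a & (a | a) = 1/2 & 1/2 = 1/2
~a = ~1/2 = 1/2
~a = ~1/2 = 1/2
~a | ~a = 1/2 | 1/2 = 1/2
(a & (a | a)) | (~a | ~a) = 1/2 | 1/2 = 1/2
a & a = 1/2 & 1/2 = 1/2
(a & a) -> a = 1/2 -> 1/2 = 1
a -> a = 1/2 -> 1/2 = 1
((a & a) -> a) -> (a -> a) = 1 -> 1 = 1
~(((a & a) -> a) -> (a -> a)) = ~1 = 0
((a & (a | a)) | (~a | ~a)) | ~(((a & a) -> a) -> (a -> a)) = 1/2 | 0 = 1/2
No assignment yields a value below 1/2, so this is the minimum.

1/2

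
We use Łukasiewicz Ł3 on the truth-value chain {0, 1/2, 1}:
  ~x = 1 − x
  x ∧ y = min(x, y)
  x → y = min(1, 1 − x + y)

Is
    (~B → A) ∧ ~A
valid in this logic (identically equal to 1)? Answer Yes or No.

Counterexample: take A = 0, B = 0.
~B = ~0 = 1
~B → A = 1 → 0 = 0
~A = ~0 = 1
(~B → A) ∧ ~A = 0 ∧ 1 = 0
This gives 0 ≠ 1.

No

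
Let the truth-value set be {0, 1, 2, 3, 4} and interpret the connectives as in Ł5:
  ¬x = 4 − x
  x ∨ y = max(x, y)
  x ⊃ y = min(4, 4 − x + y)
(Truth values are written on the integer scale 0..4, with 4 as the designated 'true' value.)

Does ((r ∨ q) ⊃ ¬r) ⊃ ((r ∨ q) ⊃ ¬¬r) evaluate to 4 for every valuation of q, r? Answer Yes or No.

Counterexample: take q = 1, r = 0.
r ∨ q = 0 ∨ 1 = 1
¬r = ¬0 = 4
(r ∨ q) ⊃ ¬r = 1 ⊃ 4 = 4
r ∨ q = 0 ∨ 1 = 1
¬r = ¬0 = 4
¬¬r = ¬4 = 0
(r ∨ q) ⊃ ¬¬r = 1 ⊃ 0 = 3
((r ∨ q) ⊃ ¬r) ⊃ ((r ∨ q) ⊃ ¬¬r) = 4 ⊃ 3 = 3
This gives 3 ≠ 4.

No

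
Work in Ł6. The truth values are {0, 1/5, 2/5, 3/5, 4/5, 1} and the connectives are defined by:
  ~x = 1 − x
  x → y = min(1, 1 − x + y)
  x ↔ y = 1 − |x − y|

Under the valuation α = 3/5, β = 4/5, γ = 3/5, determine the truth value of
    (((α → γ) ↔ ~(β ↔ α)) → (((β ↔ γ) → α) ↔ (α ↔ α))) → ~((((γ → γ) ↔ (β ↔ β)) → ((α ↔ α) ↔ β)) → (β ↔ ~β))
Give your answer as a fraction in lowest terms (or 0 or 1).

2/5

α → γ = 3/5 → 3/5 = 1
β ↔ α = 4/5 ↔ 3/5 = 4/5
~(β ↔ α) = ~4/5 = 1/5
(α → γ) ↔ ~(β ↔ α) = 1 ↔ 1/5 = 1/5
β ↔ γ = 4/5 ↔ 3/5 = 4/5
(β ↔ γ) → α = 4/5 → 3/5 = 4/5
α ↔ α = 3/5 ↔ 3/5 = 1
((β ↔ γ) → α) ↔ (α ↔ α) = 4/5 ↔ 1 = 4/5
((α → γ) ↔ ~(β ↔ α)) → (((β ↔ γ) → α) ↔ (α ↔ α)) = 1/5 → 4/5 = 1
γ → γ = 3/5 → 3/5 = 1
β ↔ β = 4/5 ↔ 4/5 = 1
(γ → γ) ↔ (β ↔ β) = 1 ↔ 1 = 1
α ↔ α = 3/5 ↔ 3/5 = 1
(α ↔ α) ↔ β = 1 ↔ 4/5 = 4/5
((γ → γ) ↔ (β ↔ β)) → ((α ↔ α) ↔ β) = 1 → 4/5 = 4/5
~β = ~4/5 = 1/5
β ↔ ~β = 4/5 ↔ 1/5 = 2/5
(((γ → γ) ↔ (β ↔ β)) → ((α ↔ α) ↔ β)) → (β ↔ ~β) = 4/5 → 2/5 = 3/5
~((((γ → γ) ↔ (β ↔ β)) → ((α ↔ α) ↔ β)) → (β ↔ ~β)) = ~3/5 = 2/5
(((α → γ) ↔ ~(β ↔ α)) → (((β ↔ γ) → α) ↔ (α ↔ α))) → ~((((γ → γ) ↔ (β ↔ β)) → ((α ↔ α) ↔ β)) → (β ↔ ~β)) = 1 → 2/5 = 2/5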